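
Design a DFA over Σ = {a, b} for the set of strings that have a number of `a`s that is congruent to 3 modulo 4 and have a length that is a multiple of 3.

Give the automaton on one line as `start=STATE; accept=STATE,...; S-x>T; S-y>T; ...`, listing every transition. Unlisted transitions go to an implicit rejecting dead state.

start=S0; accept=S6; S0-a>S1; S0-b>S2; S1-a>S3; S1-b>S4; S2-a>S4; S2-b>S5; S3-a>S6; S3-b>S7; S4-a>S7; S4-b>S8; S5-a>S8; S5-b>S0; S6-a>S2; S6-b>S9; S7-a>S9; S7-b>S10; S8-a>S10; S8-b>S1; S9-a>S5; S9-b>S11; S10-a>S11; S10-b>S3; S11-a>S0; S11-b>S6

Handle the two conditions separately and then intersect. The first has 4 states tracking the count of `a`s modulo 4; the second has 3 states tracking the input length modulo 3. A product state is a pair (one from each), accepting exactly when both do.
          a    b  
>  S0     S1   S2 
   S1     S3   S4 
   S2     S4   S5 
   S3     S6   S7 
   S4     S7   S8 
   S5     S8   S0 
 * S6     S2   S9 
   S7     S9  S10 
   S8    S10   S1 
   S9     S5  S11 
   S10   S11   S3 
   S11    S0   S6 
(> = start, * = accepting)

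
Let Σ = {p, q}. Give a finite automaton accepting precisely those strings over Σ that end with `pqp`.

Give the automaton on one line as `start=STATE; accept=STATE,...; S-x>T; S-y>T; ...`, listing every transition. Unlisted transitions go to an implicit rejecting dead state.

Remember how much of `pqp` the current input suffix matches. State A means no match yet; B means the last symbol is `p`; C means the last 2 symbols are `pq`; D means the last 3 symbols are `pqp`. Only D accepts. On a mismatch, fall back to the longest proper suffix that is still a prefix of `pqp`.
4 states suffice.
       p  q 
>  A   B  A 
   B   B  C 
   C   D  A 
 * D   B  C 
(> = start, * = accepting)

start=A; accept=D; A-p>B; A-q>A; B-p>B; B-q>C; C-p>D; C-q>A; D-p>B; D-q>C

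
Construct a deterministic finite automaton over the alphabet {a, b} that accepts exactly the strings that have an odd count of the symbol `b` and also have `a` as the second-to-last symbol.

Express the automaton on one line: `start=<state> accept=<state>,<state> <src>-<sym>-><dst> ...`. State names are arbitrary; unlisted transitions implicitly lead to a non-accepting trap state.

Run two small machines in parallel and take their product. The first has 2 states tracking the count of `b`s modulo 2; the second has 7 states tracking the last 2 symbols read. A product state is a pair (one from each), accepting exactly when both do. After merging equivalent states the machine shrinks.
A 6-state machine:
        a   b  
>  s0   s1  s2 
   s1   s1  s3 
   s2   s4  s0 
 * s3   s4  s0 
   s4   s5  s0 
 * s5   s5  s0 
(> = start, * = accepting)

start=s0 accept=s3,s5 s0-a->s1 s0-b->s2 s1-a->s1 s1-b->s3 s2-a->s4 s2-b->s0 s3-a->s4 s3-b->s0 s4-a->s5 s4-b->s0 s5-a->s5 s5-b->s0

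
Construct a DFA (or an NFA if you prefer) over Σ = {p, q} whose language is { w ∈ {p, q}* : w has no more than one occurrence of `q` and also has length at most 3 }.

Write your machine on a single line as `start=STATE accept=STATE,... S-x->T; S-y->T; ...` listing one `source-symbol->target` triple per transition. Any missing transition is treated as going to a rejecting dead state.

start=S0; accept=S0,S1,S2,S3,S4,S6,S7; S0-p->S1; S0-q->S2; S1-p->S3; S1-q->S4; S2-p->S4; S2-q->S5; S3-p->S6; S3-q->S7; S4-p->S7; S4-q->S8; S5-p->S8; S5-q->S8; S6-p->S9; S6-q->S10; S7-p->S10; S7-q->S11; S8-p->S11; S8-q->S11; S9-p->S9; S9-q->S10; S10-p->S10; S10-q->S11; S11-p->S11; S11-q->S11

Run two small machines in parallel and take their product. One (3 states) tracks the count of `q`s, saturating at 2; the other (5 states) tracks the input length, saturating at 4. Each combined state is a pair, one component from each; accept when both components accept.
With 12 states:
          p    q  
>* S0     S1   S2 
 * S1     S3   S4 
 * S2     S4   S5 
 * S3     S6   S7 
 * S4     S7   S8 
   S5     S8   S8 
 * S6     S9  S10 
 * S7    S10  S11 
   S8    S11  S11 
   S9     S9  S10 
   S10   S10  S11 
   S11   S11  S11 
(> = start, * = accepting)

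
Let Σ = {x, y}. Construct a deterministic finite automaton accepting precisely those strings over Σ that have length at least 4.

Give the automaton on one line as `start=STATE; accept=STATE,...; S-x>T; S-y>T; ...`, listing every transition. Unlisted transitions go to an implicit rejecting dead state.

start=S0; accept=S4,S5; S0-x>S1; S0-y>S1; S1-x>S2; S1-y>S2; S2-x>S3; S2-y>S3; S3-x>S4; S3-y>S4; S4-x>S5; S4-y>S5; S5-x>S5; S5-y>S5

We only need to distinguish lengths 0, 1, …, 4, and '>4'. Chain S0 → S1 → S2 → S3 → S4 → S5 on every symbol, with S5 looping. Accepting states: {S4, S5}.
6 states suffice.
        x   y  
>  S0   S1  S1 
   S1   S2  S2 
   S2   S3  S3 
   S3   S4  S4 
 * S4   S5  S5 
 * S5   S5  S5 
(> = start, * = accepting)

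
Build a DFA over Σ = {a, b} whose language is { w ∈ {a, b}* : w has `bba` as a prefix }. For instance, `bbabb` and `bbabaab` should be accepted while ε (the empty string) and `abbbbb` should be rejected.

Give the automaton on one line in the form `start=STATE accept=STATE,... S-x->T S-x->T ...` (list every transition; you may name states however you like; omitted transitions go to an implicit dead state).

start=q0 accept=q3 q0-a->q4 q0-b->q1 q1-a->q4 q1-b->q2 q2-a->q3 q2-b->q4 q3-a->q3 q3-b->q3 q4-a->q4 q4-b->q4

Walk along `bba` while the input agrees: from q0 take `b` to q1, and so on. Any deviation drops to the rejecting sink q4. Once q3 is reached the prefix is confirmed and every continuation is accepted.
5 states suffice.
        a   b  
>  q0   q4  q1 
   q1   q4  q2 
   q2   q3  q4 
 * q3   q3  q3 
   q4   q4  q4 
(> = start, * = accepting)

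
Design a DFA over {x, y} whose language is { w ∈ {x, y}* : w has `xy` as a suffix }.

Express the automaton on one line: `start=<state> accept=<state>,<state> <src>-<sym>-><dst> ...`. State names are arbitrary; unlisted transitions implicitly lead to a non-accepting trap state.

start=A accept=C A-x->B A-y->A B-x->B B-y->C C-x->B C-y->A

Remember how much of `xy` the current input suffix matches. State A means no match yet; B means the last symbol is `x`; C means the last 2 symbols are `xy`. Only C accepts. On a mismatch, fall back to the longest proper suffix that is still a prefix of `xy`.
       x  y 
>  A   B  A 
   B   B  C 
 * C   B  A 
(> = start, * = accepting)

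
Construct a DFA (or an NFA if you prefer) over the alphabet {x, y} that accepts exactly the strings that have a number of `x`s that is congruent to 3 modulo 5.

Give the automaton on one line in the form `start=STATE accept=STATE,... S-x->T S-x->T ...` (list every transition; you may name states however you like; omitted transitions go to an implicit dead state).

Keep the running count of `x`s modulo 5: each `x` advances along the cycle q0 → q1 → q2 → q3 → q4 → q0 while other symbols loop. Accept at q3.
        x   y  
>  q0   q1  q0 
   q1   q2  q1 
   q2   q3  q2 
 * q3   q4  q3 
   q4   q0  q4 
(> = start, * = accepting)

start=q0 accept=q3 q0-x->q1 q0-y->q0 q1-x->q2 q1-y->q1 q2-x->q3 q2-y->q2 q3-x->q4 q3-y->q3 q4-x->q0 q4-y->q4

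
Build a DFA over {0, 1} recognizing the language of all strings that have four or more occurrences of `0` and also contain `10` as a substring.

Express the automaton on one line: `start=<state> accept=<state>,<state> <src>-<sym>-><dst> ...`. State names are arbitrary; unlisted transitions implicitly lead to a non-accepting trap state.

Build one automaton per condition and run them in lockstep. The first has 6 states tracking the count of `0`s, saturating at 5; the second has 3 states tracking whether and how much of `10` has been seen. A product state is a pair (one from each), accepting exactly when both do.
          0    1  
>  q0     q1   q2 
   q1     q3   q4 
   q2     q5   q2 
   q3     q6   q7 
   q4     q8   q4 
   q5     q8   q5 
   q6     q9  q10 
   q7    q11   q7 
   q8    q11   q8 
   q9    q12  q13 
   q10   q14  q10 
   q11   q14  q11 
   q12   q12  q15 
   q13   q16  q13 
 * q14   q16  q14 
   q15   q16  q15 
 * q16   q16  q16 
(> = start, * = accepting)

start=q0 accept=q14,q16 q0-0->q1 q0-1->q2 q1-0->q3 q1-1->q4 q2-0->q5 q2-1->q2 q3-0->q6 q3-1->q7 q4-0->q8 q4-1->q4 q5-0->q8 q5-1->q5 q6-0->q9 q6-1->q10 q7-0->q11 q7-1->q7 q8-0->q11 q8-1->q8 q9-0->q12 q9-1->q13 q10-0->q14 q10-1->q10 q11-0->q14 q11-1->q11 q12-0->q12 q12-1->q15 q13-0->q16 q13-1->q13 q14-0->q16 q14-1->q14 q15-0->q16 q15-1->q15 q16-0->q16 q16-1->q16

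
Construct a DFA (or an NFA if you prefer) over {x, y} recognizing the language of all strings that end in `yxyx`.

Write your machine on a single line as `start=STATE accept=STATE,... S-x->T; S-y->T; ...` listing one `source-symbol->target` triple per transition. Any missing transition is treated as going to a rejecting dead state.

Remember how much of `yxyx` the current input suffix matches. State S0 means no match yet; S1 means the last symbol is `y`; S2 means the last 2 symbols are `yx`; S3 means the last 3 symbols are `yxy`; S4 means the last 4 symbols are `yxyx`. Only S4 accepts. On a mismatch, fall back to the longest proper suffix that is still a prefix of `yxyx`.
        x   y  
>  S0   S0  S1 
   S1   S2  S1 
   S2   S0  S3 
   S3   S4  S1 
 * S4   S0  S3 
(> = start, * = accepting)

start=S0; accept=S4; S0-x->S0; S0-y->S1; S1-x->S2; S1-y->S1; S2-x->S0; S2-y->S3; S3-x->S4; S3-y->S1; S4-x->S0; S4-y->S3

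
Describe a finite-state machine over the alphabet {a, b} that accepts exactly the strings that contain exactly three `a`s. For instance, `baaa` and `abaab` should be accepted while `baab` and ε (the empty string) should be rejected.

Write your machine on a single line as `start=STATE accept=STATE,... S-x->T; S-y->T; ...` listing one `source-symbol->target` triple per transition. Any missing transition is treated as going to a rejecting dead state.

start=q0; accept=q3; q0-a->q1; q0-b->q0; q1-a->q2; q1-b->q1; q2-a->q3; q2-b->q2; q3-a->q4; q3-b->q3; q4-a->q4; q4-b->q4

Count `a`s, saturating at 4: states q0 through q3 mean 0 through 3 `a`s seen; q4 means more than 3. Each `a` increments (capped at q4); other symbols loop. Accept from {q3}.
A 5-state machine:
        a   b  
>  q0   q1  q0 
   q1   q2  q1 
   q2   q3  q2 
 * q3   q4  q3 
   q4   q4  q4 
(> = start, * = accepting)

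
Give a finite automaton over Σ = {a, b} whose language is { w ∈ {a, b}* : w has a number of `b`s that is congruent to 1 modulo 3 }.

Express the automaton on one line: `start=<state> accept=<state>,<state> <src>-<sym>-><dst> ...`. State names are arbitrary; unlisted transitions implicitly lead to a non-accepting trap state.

Keep the running count of `b`s modulo 3: each `b` advances along the cycle q0 → q1 → q2 → q0 while other symbols loop. Accept at q1.
With 3 states:
        a   b  
>  q0   q0  q1 
 * q1   q1  q2 
   q2   q2  q0 
(> = start, * = accepting)

start=q0 accept=q1 q0-a->q0 q0-b->q1 q1-a->q1 q1-b->q2 q2-a->q2 q2-b->q0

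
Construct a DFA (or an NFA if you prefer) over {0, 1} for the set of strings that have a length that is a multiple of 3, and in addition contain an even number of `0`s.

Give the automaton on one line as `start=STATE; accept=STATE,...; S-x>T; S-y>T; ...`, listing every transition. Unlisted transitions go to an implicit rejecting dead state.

start=S0; accept=S0; S0-0>S1; S0-1>S2; S1-0>S3; S1-1>S4; S2-0>S4; S2-1>S3; S3-0>S5; S3-1>S0; S4-0>S0; S4-1>S5; S5-0>S2; S5-1>S1

Handle the two conditions separately and then intersect. One (3 states) tracks the input length modulo 3; the other (2 states) tracks the count of `0`s modulo 2. Each combined state is a pair, one component from each; accept when both components accept.
A 6-state machine:
        0   1  
>* S0   S1  S2 
   S1   S3  S4 
   S2   S4  S3 
   S3   S5  S0 
   S4   S0  S5 
   S5   S2  S1 
(> = start, * = accepting)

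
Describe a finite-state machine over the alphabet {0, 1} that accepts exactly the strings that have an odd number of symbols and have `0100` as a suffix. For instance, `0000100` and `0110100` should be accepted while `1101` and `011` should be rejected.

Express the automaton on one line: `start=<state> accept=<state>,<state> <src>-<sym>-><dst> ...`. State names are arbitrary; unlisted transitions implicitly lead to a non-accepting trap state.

start=q0 accept=q5 q0-0->q1 q0-1->q1 q1-0->q2 q1-1->q0 q2-0->q1 q2-1->q3 q3-0->q4 q3-1->q0 q4-0->q5 q4-1->q3 q5-0->q2 q5-1->q0

Run two small machines in parallel and take their product. The first has 2 states tracking the input length modulo 2; the second has 5 states tracking how much of the suffix `0100` has currently been matched. A product state is a pair (one from each), accepting exactly when both do. Equivalent product states are then merged.
        0   1  
>  q0   q1  q1 
   q1   q2  q0 
   q2   q1  q3 
   q3   q4  q0 
   q4   q5  q3 
 * q5   q2  q0 
(> = start, * = accepting)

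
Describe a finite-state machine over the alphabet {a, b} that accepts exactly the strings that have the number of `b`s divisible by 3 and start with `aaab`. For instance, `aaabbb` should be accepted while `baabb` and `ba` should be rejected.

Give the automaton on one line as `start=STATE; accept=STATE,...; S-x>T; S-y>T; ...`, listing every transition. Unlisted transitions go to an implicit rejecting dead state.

start=q0; accept=q7; q0-a>q1; q0-b>q2; q1-a>q3; q1-b>q2; q2-a>q2; q2-b>q2; q3-a>q4; q3-b>q2; q4-a>q2; q4-b>q5; q5-a>q5; q5-b>q6; q6-a>q6; q6-b>q7; q7-a>q7; q7-b>q5

Build one automaton per condition and run them in lockstep. The first has 3 states tracking the count of `b`s modulo 3; the second has 6 states tracking whether the input so far still matches the prefix `aaab`. A product state is a pair (one from each), accepting exactly when both do. Equivalent product states are then merged.
An 8-state machine:
        a   b  
>  q0   q1  q2 
   q1   q3  q2 
   q2   q2  q2 
   q3   q4  q2 
   q4   q2  q5 
   q5   q5  q6 
   q6   q6  q7 
 * q7   q7  q5 
(> = start, * = accepting)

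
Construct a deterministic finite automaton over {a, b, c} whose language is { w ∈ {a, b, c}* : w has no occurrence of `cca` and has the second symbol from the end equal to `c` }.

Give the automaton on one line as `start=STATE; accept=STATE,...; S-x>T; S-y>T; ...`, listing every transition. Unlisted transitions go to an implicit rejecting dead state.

start=S0; accept=S2,S3; S0-a>S0; S0-b>S0; S0-c>S1; S1-a>S2; S1-b>S2; S1-c>S3; S2-a>S0; S2-b>S0; S2-c>S1; S3-a>S4; S3-b>S2; S3-c>S3; S4-a>S4; S4-b>S4; S4-c>S4

Build one automaton per condition and run them in lockstep. One (4 states) tracks partial matches of the forbidden pattern `cca`; the other (13 states) tracks the last 2 symbols read. Each combined state is a pair, one component from each; accept when both components accept. Equivalent product states are then merged.
A 5-state machine:
        a   b   c  
>  S0   S0  S0  S1 
   S1   S2  S2  S3 
 * S2   S0  S0  S1 
 * S3   S4  S2  S3 
   S4   S4  S4  S4 
(> = start, * = accepting)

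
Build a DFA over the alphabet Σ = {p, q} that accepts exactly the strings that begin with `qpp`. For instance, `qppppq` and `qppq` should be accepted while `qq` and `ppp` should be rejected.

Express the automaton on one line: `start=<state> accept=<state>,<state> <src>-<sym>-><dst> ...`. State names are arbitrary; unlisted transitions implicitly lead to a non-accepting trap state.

start=A accept=D A-p->E A-q->B B-p->C B-q->E C-p->D C-q->E D-p->D D-q->D E-p->E E-q->E

Check the first 3 symbols one by one: A through C record how many have matched `qpp` so far; any wrong symbol goes to the dead state E. After all 3 match we enter the accepting sink D.
5 states suffice.
       p  q 
>  A   E  B 
   B   C  E 
   C   D  E 
 * D   D  D 
   E   E  E 
(> = start, * = accepting)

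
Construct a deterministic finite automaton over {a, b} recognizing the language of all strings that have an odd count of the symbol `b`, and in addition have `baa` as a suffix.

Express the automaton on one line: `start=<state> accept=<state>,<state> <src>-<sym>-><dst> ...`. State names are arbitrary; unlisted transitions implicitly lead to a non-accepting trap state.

start=s0 accept=s4 s0-a->s0 s0-b->s1 s1-a->s2 s1-b->s3 s2-a->s4 s2-b->s3 s3-a->s5 s3-b->s1 s4-a->s6 s4-b->s3 s5-a->s7 s5-b->s1 s6-a->s6 s6-b->s3 s7-a->s0 s7-b->s1

Handle the two conditions separately and then intersect. One (2 states) tracks the count of `b`s modulo 2; the other (4 states) tracks how much of the suffix `baa` has currently been matched. Each combined state is a pair, one component from each; accept when both components accept.
With 8 states:
        a   b  
>  s0   s0  s1 
   s1   s2  s3 
   s2   s4  s3 
   s3   s5  s1 
 * s4   s6  s3 
   s5   s7  s1 
   s6   s6  s3 
   s7   s0  s1 
(> = start, * = accepting)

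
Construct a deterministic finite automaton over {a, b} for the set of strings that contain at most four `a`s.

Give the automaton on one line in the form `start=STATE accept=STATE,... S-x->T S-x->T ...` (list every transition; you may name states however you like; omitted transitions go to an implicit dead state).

Only the number of `a`s matters, and only up to 5. Make a chain q0 → q1 → q2 → q3 → q4 → q5 advanced by each `a` (with q5 absorbing); every other symbol self-loops. The accepting set is {q0, q1, q2, q3, q4}.
6 states suffice.
        a   b  
>* q0   q1  q0 
 * q1   q2  q1 
 * q2   q3  q2 
 * q3   q4  q3 
 * q4   q5  q4 
   q5   q5  q5 
(> = start, * = accepting)

start=q0 accept=q0,q1,q2,q3,q4 q0-a->q1 q0-b->q0 q1-a->q2 q1-b->q1 q2-a->q3 q2-b->q2 q3-a->q4 q3-b->q3 q4-a->q5 q4-b->q4 q5-a->q5 q5-b->q5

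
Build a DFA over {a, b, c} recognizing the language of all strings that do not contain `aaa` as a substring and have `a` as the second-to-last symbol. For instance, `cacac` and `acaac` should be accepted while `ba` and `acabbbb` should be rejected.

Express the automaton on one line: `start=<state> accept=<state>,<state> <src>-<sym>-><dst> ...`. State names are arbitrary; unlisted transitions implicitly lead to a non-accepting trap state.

start=q0 accept=q4,q5,q6 q0-a->q1 q0-b->q2 q0-c->q3 q1-a->q4 q1-b->q5 q1-c->q6 q2-a->q7 q2-b->q8 q2-c->q9 q3-a->q10 q3-b->q11 q3-c->q12 q4-a->q13 q4-b->q5 q4-c->q6 q5-a->q7 q5-b->q8 q5-c->q9 q6-a->q10 q6-b->q11 q6-c->q12 q7-a->q4 q7-b->q5 q7-c->q6 q8-a->q7 q8-b->q8 q8-c->q9 q9-a->q10 q9-b->q11 q9-c->q12 q10-a->q4 q10-b->q5 q10-c->q6 q11-a->q7 q11-b->q8 q11-c->q9 q12-a->q10 q12-b->q11 q12-c->q12 q13-a->q13 q13-b->q14 q13-c->q15 q14-a->q16 q14-b->q17 q14-c->q18 q15-a->q19 q15-b->q20 q15-c->q21 q16-a->q13 q16-b->q14 q16-c->q15 q17-a->q16 q17-b->q17 q17-c->q18 q18-a->q19 q18-b->q20 q18-c->q21 q19-a->q13 q19-b->q14 q19-c->q15 q20-a->q16 q20-b->q17 q20-c->q18 q21-a->q19 q21-b->q20 q21-c->q21

Build one automaton per condition and run them in lockstep. The first has 4 states tracking partial matches of the forbidden pattern `aaa`; the second has 13 states tracking the last 2 symbols read. A product state is a pair (one from each), accepting exactly when both do.
With 22 states:
          a    b    c  
>  q0     q1   q2   q3 
   q1     q4   q5   q6 
   q2     q7   q8   q9 
   q3    q10  q11  q12 
 * q4    q13   q5   q6 
 * q5     q7   q8   q9 
 * q6    q10  q11  q12 
   q7     q4   q5   q6 
   q8     q7   q8   q9 
   q9    q10  q11  q12 
   q10    q4   q5   q6 
   q11    q7   q8   q9 
   q12   q10  q11  q12 
   q13   q13  q14  q15 
   q14   q16  q17  q18 
   q15   q19  q20  q21 
   q16   q13  q14  q15 
   q17   q16  q17  q18 
   q18   q19  q20  q21 
   q19   q13  q14  q15 
   q20   q16  q17  q18 
   q21   q19  q20  q21 
(> = start, * = accepting)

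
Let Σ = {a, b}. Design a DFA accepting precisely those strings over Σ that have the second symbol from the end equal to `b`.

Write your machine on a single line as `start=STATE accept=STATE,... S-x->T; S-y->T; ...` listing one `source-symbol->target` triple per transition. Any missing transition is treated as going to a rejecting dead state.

A DFA must remember the last 2 symbols (since which symbol is second-to-last isn't known until the input ends). Use one state per possible window of the last ≤2 symbols; accept from those whose window starts with `b`.
7 states suffice.
        a   b  
>  s0   s1  s2 
   s1   s3  s4 
   s2   s5  s6 
   s3   s3  s4 
   s4   s5  s6 
 * s5   s3  s4 
 * s6   s5  s6 
(> = start, * = accepting)

start=s0; accept=s5,s6; s0-a->s1; s0-b->s2; s1-a->s3; s1-b->s4; s2-a->s5; s2-b->s6; s3-a->s3; s3-b->s4; s4-a->s5; s4-b->s6; s5-a->s3; s5-b->s4; s6-a->s5; s6-b->s6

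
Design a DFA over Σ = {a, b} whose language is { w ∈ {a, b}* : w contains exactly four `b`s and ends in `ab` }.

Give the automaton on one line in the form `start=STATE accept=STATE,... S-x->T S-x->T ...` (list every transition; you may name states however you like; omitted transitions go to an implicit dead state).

Build one automaton per condition and run them in lockstep. The first has 6 states tracking the count of `b`s, saturating at 5; the second has 3 states tracking how much of the suffix `ab` has currently been matched. A product state is a pair (one from each), accepting exactly when both do. After merging equivalent states the machine shrinks.
        a   b  
>  q0   q0  q1 
   q1   q1  q2 
   q2   q2  q3 
   q3   q4  q5 
   q4   q4  q6 
   q5   q5  q5 
 * q6   q5  q5 
(> = start, * = accepting)

start=q0 accept=q6 q0-a->q0 q0-b->q1 q1-a->q1 q1-b->q2 q2-a->q2 q2-b->q3 q3-a->q4 q3-b->q5 q4-a->q4 q4-b->q6 q5-a->q5 q5-b->q5 q6-a->q5 q6-b->q5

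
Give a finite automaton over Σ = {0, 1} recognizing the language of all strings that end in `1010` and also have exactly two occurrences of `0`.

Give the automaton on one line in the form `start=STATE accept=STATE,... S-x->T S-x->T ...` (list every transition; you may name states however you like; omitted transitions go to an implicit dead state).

Run two small machines in parallel and take their product. The first has 5 states tracking how much of the suffix `1010` has currently been matched; the second has 4 states tracking the count of `0`s, saturating at 3. A product state is a pair (one from each), accepting exactly when both do. After merging equivalent states the machine shrinks.
A 6-state machine:
        0   1  
>  s0   s1  s2 
   s1   s1  s1 
   s2   s3  s2 
   s3   s1  s4 
   s4   s5  s1 
 * s5   s1  s1 
(> = start, * = accepting)

start=s0 accept=s5 s0-0->s1 s0-1->s2 s1-0->s1 s1-1->s1 s2-0->s3 s2-1->s2 s3-0->s1 s3-1->s4 s4-0->s5 s4-1->s1 s5-0->s1 s5-1->s1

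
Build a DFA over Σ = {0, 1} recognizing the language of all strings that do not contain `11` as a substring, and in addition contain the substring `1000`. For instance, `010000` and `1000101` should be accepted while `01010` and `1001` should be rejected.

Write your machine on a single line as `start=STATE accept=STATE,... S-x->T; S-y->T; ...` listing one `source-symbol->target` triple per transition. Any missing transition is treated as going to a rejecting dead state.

Run two small machines in parallel and take their product. The first has 3 states tracking partial matches of the forbidden pattern `11`; the second has 5 states tracking whether and how much of `1000` has been seen. A product state is a pair (one from each), accepting exactly when both do.
       0  1 
>  A   A  B 
   B   C  D 
   C   E  B 
   D   F  D 
   E   G  B 
   F   H  D 
 * G   G  I 
   H   J  D 
 * I   G  J 
   J   J  J 
(> = start, * = accepting)

start=A; accept=G,I; A-0->A; A-1->B; B-0->C; B-1->D; C-0->E; C-1->B; D-0->F; D-1->D; E-0->G; E-1->B; F-0->H; F-1->D; G-0->G; G-1->I; H-0->J; H-1->D; I-0->G; I-1->J; J-0->J; J-1->J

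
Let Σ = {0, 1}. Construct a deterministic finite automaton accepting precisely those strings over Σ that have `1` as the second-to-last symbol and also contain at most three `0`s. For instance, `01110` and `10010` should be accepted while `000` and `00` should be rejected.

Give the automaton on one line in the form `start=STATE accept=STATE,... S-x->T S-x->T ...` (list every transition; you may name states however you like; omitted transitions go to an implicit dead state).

Handle the two conditions separately and then intersect. One (7 states) tracks the last 2 symbols read; the other (5 states) tracks the count of `0`s, saturating at 4. Each combined state is a pair, one component from each; accept when both components accept. After merging equivalent states the machine shrinks.
With 16 states:
          0    1  
>  S0     S1   S2 
   S1     S3   S4 
   S2     S5   S6 
   S3     S7   S8 
   S4     S9  S10 
 * S5     S3   S4 
 * S6     S5   S6 
   S7    S11  S12 
   S8    S13  S14 
 * S9     S7   S8 
 * S10    S9  S10 
   S11   S11  S11 
   S12   S11  S15 
 * S13   S11  S12 
 * S14   S13  S14 
 * S15   S11  S15 
(> = start, * = accepting)

start=S0 accept=S5,S6,S9,S10,S13,S14,S15 S0-0->S1 S0-1->S2 S1-0->S3 S1-1->S4 S2-0->S5 S2-1->S6 S3-0->S7 S3-1->S8 S4-0->S9 S4-1->S10 S5-0->S3 S5-1->S4 S6-0->S5 S6-1->S6 S7-0->S11 S7-1->S12 S8-0->S13 S8-1->S14 S9-0->S7 S9-1->S8 S10-0->S9 S10-1->S10 S11-0->S11 S11-1->S11 S12-0->S11 S12-1->S15 S13-0->S11 S13-1->S12 S14-0->S13 S14-1->S14 S15-0->S11 S15-1->S15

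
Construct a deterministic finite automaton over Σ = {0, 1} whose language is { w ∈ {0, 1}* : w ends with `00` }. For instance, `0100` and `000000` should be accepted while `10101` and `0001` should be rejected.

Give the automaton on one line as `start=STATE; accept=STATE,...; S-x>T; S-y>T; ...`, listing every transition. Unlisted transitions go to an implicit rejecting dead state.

start=s0; accept=s2; s0-0>s1; s0-1>s0; s1-0>s2; s1-1>s0; s2-0>s2; s2-1>s0

Let each state record the length of the longest suffix of the input read so far that is also a prefix of `00`. s1 means the last symbol is `0`; s2 means the last 2 symbols are `00`. Accept only at s2, where the string currently ends in `00`.
3 states suffice.
        0   1  
>  s0   s1  s0 
   s1   s2  s0 
 * s2   s2  s0 
(> = start, * = accepting)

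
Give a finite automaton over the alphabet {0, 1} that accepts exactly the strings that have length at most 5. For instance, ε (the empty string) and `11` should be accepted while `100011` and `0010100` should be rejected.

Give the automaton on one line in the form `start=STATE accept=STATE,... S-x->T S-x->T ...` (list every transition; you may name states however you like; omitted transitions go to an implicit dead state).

start=A accept=A,B,C,D,E,F A-0->B A-1->B B-0->C B-1->C C-0->D C-1->D D-0->E D-1->E E-0->F E-1->F F-0->G F-1->G G-0->G G-1->G

Count input length up to 6: every symbol moves from A toward G, which means 'more than 5' and absorbs. Accept from {A, B, C, D, E, F}.
7 states suffice.
       0  1 
>* A   B  B 
 * B   C  C 
 * C   D  D 
 * D   E  E 
 * E   F  F 
 * F   G  G 
   G   G  G 
(> = start, * = accepting)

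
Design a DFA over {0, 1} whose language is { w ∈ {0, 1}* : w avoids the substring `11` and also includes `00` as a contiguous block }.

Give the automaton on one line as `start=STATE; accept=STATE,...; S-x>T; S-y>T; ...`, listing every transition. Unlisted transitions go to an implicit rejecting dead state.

Handle the two conditions separately and then intersect. The first has 3 states tracking partial matches of the forbidden pattern `11`; the second has 3 states tracking whether and how much of `00` has been seen. A product state is a pair (one from each), accepting exactly when both do.
With 8 states:
        0   1  
>  s0   s1  s2 
   s1   s3  s2 
   s2   s1  s4 
 * s3   s3  s5 
   s4   s6  s4 
 * s5   s3  s7 
   s6   s7  s4 
   s7   s7  s7 
(> = start, * = accepting)

start=s0; accept=s3,s5; s0-0>s1; s0-1>s2; s1-0>s3; s1-1>s2; s2-0>s1; s2-1>s4; s3-0>s3; s3-1>s5; s4-0>s6; s4-1>s4; s5-0>s3; s5-1>s7; s6-0>s7; s6-1>s4; s7-0>s7; s7-1>s7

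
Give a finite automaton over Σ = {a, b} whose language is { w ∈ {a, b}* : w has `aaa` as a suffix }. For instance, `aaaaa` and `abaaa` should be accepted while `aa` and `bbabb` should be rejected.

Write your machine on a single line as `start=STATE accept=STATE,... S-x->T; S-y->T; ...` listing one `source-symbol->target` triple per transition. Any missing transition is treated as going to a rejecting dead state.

start=s0; accept=s3; s0-a->s1; s0-b->s0; s1-a->s2; s1-b->s0; s2-a->s3; s2-b->s0; s3-a->s3; s3-b->s0

Let each state record the length of the longest suffix of the input read so far that is also a prefix of `aaa`. s1 means the last symbol is `a`; s2 means the last 2 symbols are `aa`; s3 means the last 3 symbols are `aaa`. Accept only at s3, where the string currently ends in `aaa`.
A 4-state machine:
        a   b  
>  s0   s1  s0 
   s1   s2  s0 
   s2   s3  s0 
 * s3   s3  s0 
(> = start, * = accepting)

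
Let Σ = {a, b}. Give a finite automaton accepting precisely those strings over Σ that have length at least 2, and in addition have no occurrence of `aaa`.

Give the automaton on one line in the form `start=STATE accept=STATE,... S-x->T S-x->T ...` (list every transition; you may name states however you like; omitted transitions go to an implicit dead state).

Build one automaton per condition and run them in lockstep. The first has 4 states tracking the input length, saturating at 3; the second has 4 states tracking partial matches of the forbidden pattern `aaa`. A product state is a pair (one from each), accepting exactly when both do.
A 10-state machine:
        a   b  
>  S0   S1  S2 
   S1   S3  S4 
   S2   S5  S4 
 * S3   S6  S7 
 * S4   S8  S7 
 * S5   S9  S7 
   S6   S6  S6 
 * S7   S8  S7 
 * S8   S9  S7 
 * S9   S6  S7 
(> = start, * = accepting)

start=S0 accept=S3,S4,S5,S7,S8,S9 S0-a->S1 S0-b->S2 S1-a->S3 S1-b->S4 S2-a->S5 S2-b->S4 S3-a->S6 S3-b->S7 S4-a->S8 S4-b->S7 S5-a->S9 S5-b->S7 S6-a->S6 S6-b->S6 S7-a->S8 S7-b->S7 S8-a->S9 S8-b->S7 S9-a->S6 S9-b->S7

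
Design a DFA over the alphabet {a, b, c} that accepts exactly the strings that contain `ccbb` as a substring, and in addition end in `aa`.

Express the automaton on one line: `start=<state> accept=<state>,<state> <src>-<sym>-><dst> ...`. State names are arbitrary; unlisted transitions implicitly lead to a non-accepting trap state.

start=q0 accept=q6 q0-a->q0 q0-b->q0 q0-c->q1 q1-a->q0 q1-b->q0 q1-c->q2 q2-a->q0 q2-b->q3 q2-c->q2 q3-a->q0 q3-b->q4 q3-c->q1 q4-a->q5 q4-b->q4 q4-c->q4 q5-a->q6 q5-b->q4 q5-c->q4 q6-a->q6 q6-b->q4 q6-c->q4

Run two small machines in parallel and take their product. One (5 states) tracks whether and how much of `ccbb` has been seen; the other (3 states) tracks how much of the suffix `aa` has currently been matched. Each combined state is a pair, one component from each; accept when both components accept. After merging equivalent states the machine shrinks.
A 7-state machine:
        a   b   c  
>  q0   q0  q0  q1 
   q1   q0  q0  q2 
   q2   q0  q3  q2 
   q3   q0  q4  q1 
   q4   q5  q4  q4 
   q5   q6  q4  q4 
 * q6   q6  q4  q4 
(> = start, * = accepting)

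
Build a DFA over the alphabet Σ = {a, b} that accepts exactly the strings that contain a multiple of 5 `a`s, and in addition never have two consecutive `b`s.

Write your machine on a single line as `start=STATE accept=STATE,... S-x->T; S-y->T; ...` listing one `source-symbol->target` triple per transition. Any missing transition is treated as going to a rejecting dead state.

start=s0; accept=s0,s2; s0-a->s1; s0-b->s2; s1-a->s3; s1-b->s4; s2-a->s1; s2-b->s5; s3-a->s6; s3-b->s7; s4-a->s3; s4-b->s8; s5-a->s8; s5-b->s5; s6-a->s9; s6-b->s10; s7-a->s6; s7-b->s11; s8-a->s11; s8-b->s8; s9-a->s0; s9-b->s12; s10-a->s9; s10-b->s13; s11-a->s13; s11-b->s11; s12-a->s0; s12-b->s14; s13-a->s14; s13-b->s13; s14-a->s5; s14-b->s14

Run two small machines in parallel and take their product. The first has 5 states tracking the count of `a`s modulo 5; the second has 3 states tracking partial matches of the forbidden pattern `bb`. A product state is a pair (one from each), accepting exactly when both do.
          a    b  
>* s0     s1   s2 
   s1     s3   s4 
 * s2     s1   s5 
   s3     s6   s7 
   s4     s3   s8 
   s5     s8   s5 
   s6     s9  s10 
   s7     s6  s11 
   s8    s11   s8 
   s9     s0  s12 
   s10    s9  s13 
   s11   s13  s11 
   s12    s0  s14 
   s13   s14  s13 
   s14    s5  s14 
(> = start, * = accepting)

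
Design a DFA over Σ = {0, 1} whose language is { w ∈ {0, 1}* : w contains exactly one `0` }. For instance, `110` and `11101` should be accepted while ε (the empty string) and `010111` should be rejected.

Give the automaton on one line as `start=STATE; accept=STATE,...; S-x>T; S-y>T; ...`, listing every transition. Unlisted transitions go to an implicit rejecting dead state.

Count `0`s, saturating at 2: state q0 means no `0` yet, q1 means one `0` seen, q2 means more than one. Each `0` increments (capped at q2); other symbols loop. Accept from {q1}.
With 3 states:
        0   1  
>  q0   q1  q0 
 * q1   q2  q1 
   q2   q2  q2 
(> = start, * = accepting)

start=q0; accept=q1; q0-0>q1; q0-1>q0; q1-0>q2; q1-1>q1; q2-0>q2; q2-1>q2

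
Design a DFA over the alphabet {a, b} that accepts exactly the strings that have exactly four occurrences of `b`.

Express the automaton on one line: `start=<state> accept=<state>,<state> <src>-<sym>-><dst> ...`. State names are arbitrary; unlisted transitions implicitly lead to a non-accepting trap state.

Count `b`s, saturating at 5: states S0 through S4 mean 0 through 4 `b`s seen; S5 means more than 4. Each `b` increments (capped at S5); other symbols loop. Accept from {S4}.
        a   b  
>  S0   S0  S1 
   S1   S1  S2 
   S2   S2  S3 
   S3   S3  S4 
 * S4   S4  S5 
   S5   S5  S5 
(> = start, * = accepting)

start=S0 accept=S4 S0-a->S0 S0-b->S1 S1-a->S1 S1-b->S2 S2-a->S2 S2-b->S3 S3-a->S3 S3-b->S4 S4-a->S4 S4-b->S5 S5-a->S5 S5-b->S5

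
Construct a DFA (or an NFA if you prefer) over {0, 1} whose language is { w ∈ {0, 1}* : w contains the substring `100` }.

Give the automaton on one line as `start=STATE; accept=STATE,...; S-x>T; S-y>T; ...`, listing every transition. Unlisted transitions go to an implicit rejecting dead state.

Track how much of `100` has been matched so far: state s0 is no progress, s3 is the absorbing accept state reached once `100` has occurred. Intermediate states record partial matches; on a mismatch, fall back to the longest reusable overlap.
4 states suffice.
        0   1  
>  s0   s0  s1 
   s1   s2  s1 
   s2   s3  s1 
 * s3   s3  s3 
(> = start, * = accepting)

start=s0; accept=s3; s0-0>s0; s0-1>s1; s1-0>s2; s1-1>s1; s2-0>s3; s2-1>s1; s3-0>s3; s3-1>s3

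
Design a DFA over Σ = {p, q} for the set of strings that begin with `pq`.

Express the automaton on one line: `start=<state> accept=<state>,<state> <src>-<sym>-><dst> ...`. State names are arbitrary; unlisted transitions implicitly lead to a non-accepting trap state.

Walk along `pq` while the input agrees: from S0 take `p` to S1, and so on. Any deviation drops to the rejecting sink S3. Once S2 is reached the prefix is confirmed and every continuation is accepted.
4 states suffice.
        p   q  
>  S0   S1  S3 
   S1   S3  S2 
 * S2   S2  S2 
   S3   S3  S3 
(> = start, * = accepting)

start=S0 accept=S2 S0-p->S1 S0-q->S3 S1-p->S3 S1-q->S2 S2-p->S2 S2-q->S2 S3-p->S3 S3-q->S3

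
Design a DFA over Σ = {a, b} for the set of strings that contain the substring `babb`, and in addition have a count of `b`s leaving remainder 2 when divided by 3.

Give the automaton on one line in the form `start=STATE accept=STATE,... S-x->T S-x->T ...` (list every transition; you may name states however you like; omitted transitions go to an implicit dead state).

Handle the two conditions separately and then intersect. The first has 5 states tracking whether and how much of `babb` has been seen; the second has 3 states tracking the count of `b`s modulo 3. A product state is a pair (one from each), accepting exactly when both do.
With 15 states:
          a    b  
>  q0     q0   q1 
   q1     q2   q3 
   q2     q4   q5 
   q3     q6   q7 
   q4     q4   q3 
   q5     q6   q8 
   q6     q9  q10 
   q7    q11   q1 
   q8     q8  q12 
   q9     q9   q7 
   q10   q11  q12 
   q11    q0  q13 
   q12   q12  q14 
   q13    q2  q14 
 * q14   q14   q8 
(> = start, * = accepting)

start=q0 accept=q14 q0-a->q0 q0-b->q1 q1-a->q2 q1-b->q3 q2-a->q4 q2-b->q5 q3-a->q6 q3-b->q7 q4-a->q4 q4-b->q3 q5-a->q6 q5-b->q8 q6-a->q9 q6-b->q10 q7-a->q11 q7-b->q1 q8-a->q8 q8-b->q12 q9-a->q9 q9-b->q7 q10-a->q11 q10-b->q12 q11-a->q0 q11-b->q13 q12-a->q12 q12-b->q14 q13-a->q2 q13-b->q14 q14-a->q14 q14-b->q8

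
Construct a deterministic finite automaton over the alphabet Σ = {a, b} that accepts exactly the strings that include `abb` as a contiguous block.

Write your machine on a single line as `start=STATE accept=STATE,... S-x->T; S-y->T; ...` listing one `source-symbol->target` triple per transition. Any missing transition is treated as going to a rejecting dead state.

States s0..s2 record the length of the longest prefix of `abb` that matches the current input suffix. Reaching s3 means `abb` has been seen, and we stay there forever. Accept from s3.
A 4-state machine:
        a   b  
>  s0   s1  s0 
   s1   s1  s2 
   s2   s1  s3 
 * s3   s3  s3 
(> = start, * = accepting)

start=s0; accept=s3; s0-a->s1; s0-b->s0; s1-a->s1; s1-b->s2; s2-a->s1; s2-b->s3; s3-a->s3; s3-b->s3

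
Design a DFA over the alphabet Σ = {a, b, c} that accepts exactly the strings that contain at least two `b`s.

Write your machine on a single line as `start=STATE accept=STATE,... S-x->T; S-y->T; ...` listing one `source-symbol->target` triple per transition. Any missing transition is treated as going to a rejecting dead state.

start=S0; accept=S2,S3; S0-a->S0; S0-b->S1; S0-c->S0; S1-a->S1; S1-b->S2; S1-c->S1; S2-a->S2; S2-b->S3; S2-c->S2; S3-a->S3; S3-b->S3; S3-c->S3

Only the number of `b`s matters, and only up to 3. Make a chain S0 → S1 → S2 → S3 advanced by each `b` (with S3 absorbing); every other symbol self-loops. The accepting set is {S2, S3}.
With 4 states:
        a   b   c  
>  S0   S0  S1  S0 
   S1   S1  S2  S1 
 * S2   S2  S3  S2 
 * S3   S3  S3  S3 
(> = start, * = accepting)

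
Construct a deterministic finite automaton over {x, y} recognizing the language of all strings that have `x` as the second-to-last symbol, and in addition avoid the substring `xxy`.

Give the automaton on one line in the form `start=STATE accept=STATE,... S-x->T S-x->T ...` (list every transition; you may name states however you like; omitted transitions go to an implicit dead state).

Build one automaton per condition and run them in lockstep. The first has 7 states tracking the last 2 symbols read; the second has 4 states tracking partial matches of the forbidden pattern `xxy`. A product state is a pair (one from each), accepting exactly when both do.
With 11 states:
          x    y  
>  S0     S1   S2 
   S1     S3   S4 
   S2     S5   S6 
 * S3     S3   S7 
 * S4     S5   S6 
   S5     S3   S4 
   S6     S5   S6 
   S7     S8   S9 
   S8    S10   S7 
   S9     S8   S9 
   S10   S10   S7 
(> = start, * = accepting)

start=S0 accept=S3,S4 S0-x->S1 S0-y->S2 S1-x->S3 S1-y->S4 S2-x->S5 S2-y->S6 S3-x->S3 S3-y->S7 S4-x->S5 S4-y->S6 S5-x->S3 S5-y->S4 S6-x->S5 S6-y->S6 S7-x->S8 S7-y->S9 S8-x->S10 S8-y->S7 S9-x->S8 S9-y->S9 S10-x->S10 S10-y->S7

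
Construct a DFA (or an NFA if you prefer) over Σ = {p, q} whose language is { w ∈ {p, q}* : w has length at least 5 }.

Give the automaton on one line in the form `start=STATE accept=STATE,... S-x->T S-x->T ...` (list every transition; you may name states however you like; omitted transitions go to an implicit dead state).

start=s0 accept=s5,s6 s0-p->s1 s0-q->s1 s1-p->s2 s1-q->s2 s2-p->s3 s2-q->s3 s3-p->s4 s3-q->s4 s4-p->s5 s4-q->s5 s5-p->s6 s5-q->s6 s6-p->s6 s6-q->s6

We only need to distinguish lengths 0, 1, …, 5, and '>5'. Chain s0 → s1 → s2 → s3 → s4 → s5 → s6 on every symbol, with s6 looping. Accepting states: {s5, s6}.
        p   q  
>  s0   s1  s1 
   s1   s2  s2 
   s2   s3  s3 
   s3   s4  s4 
   s4   s5  s5 
 * s5   s6  s6 
 * s6   s6  s6 
(> = start, * = accepting)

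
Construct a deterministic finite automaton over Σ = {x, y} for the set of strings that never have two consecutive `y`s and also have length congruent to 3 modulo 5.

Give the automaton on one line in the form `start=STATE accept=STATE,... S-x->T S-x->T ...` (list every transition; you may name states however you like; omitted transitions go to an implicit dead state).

start=q0 accept=q6,q7 q0-x->q1 q0-y->q2 q1-x->q3 q1-y->q4 q2-x->q3 q2-y->q5 q3-x->q6 q3-y->q7 q4-x->q6 q4-y->q5 q5-x->q5 q5-y->q5 q6-x->q8 q6-y->q9 q7-x->q8 q7-y->q5 q8-x->q0 q8-y->q10 q9-x->q0 q9-y->q5 q10-x->q1 q10-y->q5

Handle the two conditions separately and then intersect. One (3 states) tracks partial matches of the forbidden pattern `yy`; the other (5 states) tracks the input length modulo 5. Each combined state is a pair, one component from each; accept when both components accept. Minimizing collapses redundant product states.
An 11-state machine:
          x    y  
>  q0     q1   q2 
   q1     q3   q4 
   q2     q3   q5 
   q3     q6   q7 
   q4     q6   q5 
   q5     q5   q5 
 * q6     q8   q9 
 * q7     q8   q5 
   q8     q0  q10 
   q9     q0   q5 
   q10    q1   q5 
(> = start, * = accepting)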